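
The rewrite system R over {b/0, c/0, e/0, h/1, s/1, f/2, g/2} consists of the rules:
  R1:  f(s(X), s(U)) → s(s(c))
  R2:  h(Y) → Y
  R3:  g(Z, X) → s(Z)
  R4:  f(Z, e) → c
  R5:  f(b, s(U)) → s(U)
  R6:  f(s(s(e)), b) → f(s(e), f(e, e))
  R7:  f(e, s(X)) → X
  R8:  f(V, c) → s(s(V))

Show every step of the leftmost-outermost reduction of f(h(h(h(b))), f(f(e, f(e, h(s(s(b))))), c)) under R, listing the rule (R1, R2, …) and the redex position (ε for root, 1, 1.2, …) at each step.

s(s(b))

1. f(h(h(h(b))), f(f(e, f(e, h(s(s(b))))), c))  →  f(h(h(b)), f(f(e, f(e, h(s(s(b))))), c))   [R2 at 1]
2. f(h(h(b)), f(f(e, f(e, h(s(s(b))))), c))  →  f(h(b), f(f(e, f(e, h(s(s(b))))), c))   [R2 at 1]
3. f(h(b), f(f(e, f(e, h(s(s(b))))), c))  →  f(b, f(f(e, f(e, h(s(s(b))))), c))   [R2 at 1]
4. f(b, f(f(e, f(e, h(s(s(b))))), c))  →  f(b, s(s(f(e, f(e, h(s(s(b))))))))   [R8 at 2]
5. f(b, s(s(f(e, f(e, h(s(s(b))))))))  →  s(s(f(e, f(e, h(s(s(b)))))))   [R5 at ε]
6. s(s(f(e, f(e, h(s(s(b)))))))  →  s(s(f(e, f(e, s(s(b))))))   [R2 at 1.1.2.2]
7. s(s(f(e, f(e, s(s(b))))))  →  s(s(f(e, s(b))))   [R7 at 1.1.2]
8. s(s(f(e, s(b))))  →  s(s(b))   [R7 at 1.1]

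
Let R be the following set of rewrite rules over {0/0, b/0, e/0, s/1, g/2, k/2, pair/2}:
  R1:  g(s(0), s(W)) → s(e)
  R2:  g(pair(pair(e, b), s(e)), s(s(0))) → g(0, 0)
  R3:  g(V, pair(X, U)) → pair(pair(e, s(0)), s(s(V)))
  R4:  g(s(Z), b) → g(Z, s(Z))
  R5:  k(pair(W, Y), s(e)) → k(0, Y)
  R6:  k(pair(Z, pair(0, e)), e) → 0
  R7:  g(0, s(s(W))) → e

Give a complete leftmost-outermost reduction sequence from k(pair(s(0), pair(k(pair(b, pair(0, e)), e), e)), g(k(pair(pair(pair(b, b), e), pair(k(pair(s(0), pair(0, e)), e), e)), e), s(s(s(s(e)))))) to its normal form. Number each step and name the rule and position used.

1. k(pair(s(0), pair(k(pair(b, pair(0, e)), e), e)), g(k(pair(pair(pair(b, b), e), pair(k(pair(s(0), pair(0, e)), e), e)), e), s(s(s(s(e))))))  →  k(pair(s(0), pair(0, e)), g(k(pair(pair(pair(b, b), e), pair(k(pair(s(0), pair(0, e)), e), e)), e), s(s(s(s(e))))))   [R6 at 1.2.1]
2. k(pair(s(0), pair(0, e)), g(k(pair(pair(pair(b, b), e), pair(k(pair(s(0), pair(0, e)), e), e)), e), s(s(s(s(e))))))  →  k(pair(s(0), pair(0, e)), g(k(pair(pair(pair(b, b), e), pair(0, e)), e), s(s(s(s(e))))))   [R6 at 2.1.1.2.1]
3. k(pair(s(0), pair(0, e)), g(k(pair(pair(pair(b, b), e), pair(0, e)), e), s(s(s(s(e))))))  →  k(pair(s(0), pair(0, e)), g(0, s(s(s(s(e))))))   [R6 at 2.1]
4. k(pair(s(0), pair(0, e)), g(0, s(s(s(s(e))))))  →  k(pair(s(0), pair(0, e)), e)   [R7 at 2]
5. k(pair(s(0), pair(0, e)), e)  →  0   [R6 at ε]

0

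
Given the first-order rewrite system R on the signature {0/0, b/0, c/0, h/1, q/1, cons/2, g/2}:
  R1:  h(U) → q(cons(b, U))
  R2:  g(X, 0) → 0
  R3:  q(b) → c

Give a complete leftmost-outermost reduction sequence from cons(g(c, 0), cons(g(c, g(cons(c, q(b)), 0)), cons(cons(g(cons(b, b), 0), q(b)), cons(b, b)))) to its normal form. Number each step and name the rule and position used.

1. cons(g(c, 0), cons(g(c, g(cons(c, q(b)), 0)), cons(cons(g(cons(b, b), 0), q(b)), cons(b, b))))  →  cons(0, cons(g(c, g(cons(c, q(b)), 0)), cons(cons(g(cons(b, b), 0), q(b)), cons(b, b))))   [R2 at 1]
2. cons(0, cons(g(c, g(cons(c, q(b)), 0)), cons(cons(g(cons(b, b), 0), q(b)), cons(b, b))))  →  cons(0, cons(g(c, 0), cons(cons(g(cons(b, b), 0), q(b)), cons(b, b))))   [R2 at 2.1.2]
3. cons(0, cons(g(c, 0), cons(cons(g(cons(b, b), 0), q(b)), cons(b, b))))  →  cons(0, cons(0, cons(cons(g(cons(b, b), 0), q(b)), cons(b, b))))   [R2 at 2.1]
4. cons(0, cons(0, cons(cons(g(cons(b, b), 0), q(b)), cons(b, b))))  →  cons(0, cons(0, cons(cons(0, q(b)), cons(b, b))))   [R2 at 2.2.1.1]
5. cons(0, cons(0, cons(cons(0, q(b)), cons(b, b))))  →  cons(0, cons(0, cons(cons(0, c), cons(b, b))))   [R3 at 2.2.1.2]

cons(0, cons(0, cons(cons(0, c), cons(b, b))))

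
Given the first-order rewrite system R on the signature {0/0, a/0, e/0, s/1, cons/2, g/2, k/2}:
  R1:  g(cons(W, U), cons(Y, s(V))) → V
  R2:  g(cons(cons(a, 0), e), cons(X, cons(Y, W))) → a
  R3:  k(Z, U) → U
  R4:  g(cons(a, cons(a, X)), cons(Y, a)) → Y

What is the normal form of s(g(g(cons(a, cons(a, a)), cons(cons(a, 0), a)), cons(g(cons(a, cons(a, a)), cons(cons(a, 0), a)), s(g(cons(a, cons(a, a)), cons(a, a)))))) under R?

1. s(g(g(cons(a, cons(a, a)), cons(cons(a, 0), a)), cons(g(cons(a, cons(a, a)), cons(cons(a, 0), a)), s(g(cons(a, cons(a, a)), cons(a, a))))))  →  s(g(cons(a, 0), cons(g(cons(a, cons(a, a)), cons(cons(a, 0), a)), s(g(cons(a, cons(a, a)), cons(a, a))))))   [R4 at 1.1]
2. s(g(cons(a, 0), cons(g(cons(a, cons(a, a)), cons(cons(a, 0), a)), s(g(cons(a, cons(a, a)), cons(a, a))))))  →  s(g(cons(a, cons(a, a)), cons(a, a)))   [R1 at 1]
3. s(g(cons(a, cons(a, a)), cons(a, a)))  →  s(a)   [R4 at 1]

s(a)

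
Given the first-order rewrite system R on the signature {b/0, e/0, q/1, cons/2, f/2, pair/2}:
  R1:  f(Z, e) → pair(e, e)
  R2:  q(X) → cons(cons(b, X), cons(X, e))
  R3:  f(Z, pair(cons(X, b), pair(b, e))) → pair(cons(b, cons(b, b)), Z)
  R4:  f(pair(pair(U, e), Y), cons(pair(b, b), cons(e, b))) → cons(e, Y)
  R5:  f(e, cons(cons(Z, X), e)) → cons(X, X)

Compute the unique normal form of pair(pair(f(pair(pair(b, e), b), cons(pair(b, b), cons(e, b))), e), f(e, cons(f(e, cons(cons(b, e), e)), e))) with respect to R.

pair(pair(cons(e, b), e), cons(e, e))

1. pair(pair(f(pair(pair(b, e), b), cons(pair(b, b), cons(e, b))), e), f(e, cons(f(e, cons(cons(b, e), e)), e)))  →  pair(pair(cons(e, b), e), f(e, cons(f(e, cons(cons(b, e), e)), e)))   [R4 at 1.1]
2. pair(pair(cons(e, b), e), f(e, cons(f(e, cons(cons(b, e), e)), e)))  →  pair(pair(cons(e, b), e), f(e, cons(cons(e, e), e)))   [R5 at 2.2.1]
3. pair(pair(cons(e, b), e), f(e, cons(cons(e, e), e)))  →  pair(pair(cons(e, b), e), cons(e, e))   [R5 at 2]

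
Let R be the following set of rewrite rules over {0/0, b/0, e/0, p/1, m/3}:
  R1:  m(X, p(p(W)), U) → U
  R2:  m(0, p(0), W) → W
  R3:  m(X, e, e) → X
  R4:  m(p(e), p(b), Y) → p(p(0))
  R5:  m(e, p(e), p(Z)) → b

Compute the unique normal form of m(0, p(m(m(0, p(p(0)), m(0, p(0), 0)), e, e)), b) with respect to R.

b

1. m(0, p(m(m(0, p(p(0)), m(0, p(0), 0)), e, e)), b)  →  m(0, p(m(0, p(p(0)), m(0, p(0), 0))), b)   [R3 at 2.1]
2. m(0, p(m(0, p(p(0)), m(0, p(0), 0))), b)  →  m(0, p(m(0, p(0), 0)), b)   [R1 at 2.1]
3. m(0, p(m(0, p(0), 0)), b)  →  m(0, p(0), b)   [R2 at 2.1]
4. m(0, p(0), b)  →  b   [R2 at ε]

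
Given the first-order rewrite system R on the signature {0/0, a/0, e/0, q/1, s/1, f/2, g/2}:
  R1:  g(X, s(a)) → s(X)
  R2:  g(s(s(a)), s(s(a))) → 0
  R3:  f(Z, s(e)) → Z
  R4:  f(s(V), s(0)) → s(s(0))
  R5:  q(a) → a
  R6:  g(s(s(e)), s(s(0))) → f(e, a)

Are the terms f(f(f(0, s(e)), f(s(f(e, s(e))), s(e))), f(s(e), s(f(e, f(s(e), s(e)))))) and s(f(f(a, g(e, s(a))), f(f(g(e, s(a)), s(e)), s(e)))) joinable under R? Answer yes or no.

Reduce t₁ = f(f(f(0, s(e)), f(s(f(e, s(e))), s(e))), f(s(e), s(f(e, f(s(e), s(e)))))):
1. f(f(f(0, s(e)), f(s(f(e, s(e))), s(e))), f(s(e), s(f(e, f(s(e), s(e))))))  →  f(f(0, f(s(f(e, s(e))), s(e))), f(s(e), s(f(e, f(s(e), s(e))))))   [R3 at 1.1]
2. f(f(0, f(s(f(e, s(e))), s(e))), f(s(e), s(f(e, f(s(e), s(e))))))  →  f(f(0, s(f(e, s(e)))), f(s(e), s(f(e, f(s(e), s(e))))))   [R3 at 1.2]
3. f(f(0, s(f(e, s(e)))), f(s(e), s(f(e, f(s(e), s(e))))))  →  f(f(0, s(e)), f(s(e), s(f(e, f(s(e), s(e))))))   [R3 at 1.2.1]
4. f(f(0, s(e)), f(s(e), s(f(e, f(s(e), s(e))))))  →  f(0, f(s(e), s(f(e, f(s(e), s(e))))))   [R3 at 1]
5. f(0, f(s(e), s(f(e, f(s(e), s(e))))))  →  f(0, f(s(e), s(f(e, s(e)))))   [R3 at 2.2.1.2]
6. f(0, f(s(e), s(f(e, s(e)))))  →  f(0, f(s(e), s(e)))   [R3 at 2.2.1]
7. f(0, f(s(e), s(e)))  →  f(0, s(e))   [R3 at 2]
8. f(0, s(e))  →  0   [R3 at ε]

Reduce t₂ = s(f(f(a, g(e, s(a))), f(f(g(e, s(a)), s(e)), s(e)))):
1. s(f(f(a, g(e, s(a))), f(f(g(e, s(a)), s(e)), s(e))))  →  s(f(f(a, s(e)), f(f(g(e, s(a)), s(e)), s(e))))   [R1 at 1.1.2]
2. s(f(f(a, s(e)), f(f(g(e, s(a)), s(e)), s(e))))  →  s(f(a, f(f(g(e, s(a)), s(e)), s(e))))   [R3 at 1.1]
3. s(f(a, f(f(g(e, s(a)), s(e)), s(e))))  →  s(f(a, f(g(e, s(a)), s(e))))   [R3 at 1.2]
4. s(f(a, f(g(e, s(a)), s(e))))  →  s(f(a, g(e, s(a))))   [R3 at 1.2]
5. s(f(a, g(e, s(a))))  →  s(f(a, s(e)))   [R1 at 1.2]
6. s(f(a, s(e)))  →  s(a)   [R3 at 1]

no — NF(t₁) = 0, NF(t₂) = s(a)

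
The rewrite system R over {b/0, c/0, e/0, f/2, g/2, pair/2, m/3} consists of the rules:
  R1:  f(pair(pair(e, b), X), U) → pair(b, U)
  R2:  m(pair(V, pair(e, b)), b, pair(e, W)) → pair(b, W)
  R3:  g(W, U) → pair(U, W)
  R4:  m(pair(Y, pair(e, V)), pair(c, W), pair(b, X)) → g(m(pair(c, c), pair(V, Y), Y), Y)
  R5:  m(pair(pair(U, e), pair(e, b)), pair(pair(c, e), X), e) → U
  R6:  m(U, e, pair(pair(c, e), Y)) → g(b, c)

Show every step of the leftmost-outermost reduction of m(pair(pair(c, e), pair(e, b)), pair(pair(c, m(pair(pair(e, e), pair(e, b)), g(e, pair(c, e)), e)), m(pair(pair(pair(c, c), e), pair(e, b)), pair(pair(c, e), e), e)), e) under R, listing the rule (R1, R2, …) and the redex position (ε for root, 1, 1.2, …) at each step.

1. m(pair(pair(c, e), pair(e, b)), pair(pair(c, m(pair(pair(e, e), pair(e, b)), g(e, pair(c, e)), e)), m(pair(pair(pair(c, c), e), pair(e, b)), pair(pair(c, e), e), e)), e)  →  m(pair(pair(c, e), pair(e, b)), pair(pair(c, m(pair(pair(e, e), pair(e, b)), pair(pair(c, e), e), e)), m(pair(pair(pair(c, c), e), pair(e, b)), pair(pair(c, e), e), e)), e)   [R3 at 2.1.2.2]
2. m(pair(pair(c, e), pair(e, b)), pair(pair(c, m(pair(pair(e, e), pair(e, b)), pair(pair(c, e), e), e)), m(pair(pair(pair(c, c), e), pair(e, b)), pair(pair(c, e), e), e)), e)  →  m(pair(pair(c, e), pair(e, b)), pair(pair(c, e), m(pair(pair(pair(c, c), e), pair(e, b)), pair(pair(c, e), e), e)), e)   [R5 at 2.1.2]
3. m(pair(pair(c, e), pair(e, b)), pair(pair(c, e), m(pair(pair(pair(c, c), e), pair(e, b)), pair(pair(c, e), e), e)), e)  →  c   [R5 at ε]

c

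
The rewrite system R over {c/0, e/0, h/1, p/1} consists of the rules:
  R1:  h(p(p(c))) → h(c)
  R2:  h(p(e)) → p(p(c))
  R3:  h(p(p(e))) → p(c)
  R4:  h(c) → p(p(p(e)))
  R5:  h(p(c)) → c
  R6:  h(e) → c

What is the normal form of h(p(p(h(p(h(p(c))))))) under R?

p(p(p(e)))

1. h(p(p(h(p(h(p(c)))))))  →  h(p(p(h(p(c)))))   [R5 at 1.1.1.1.1]
2. h(p(p(h(p(c)))))  →  h(p(p(c)))   [R5 at 1.1.1]
3. h(p(p(c)))  →  h(c)   [R1 at ε]
4. h(c)  →  p(p(p(e)))   [R4 at ε]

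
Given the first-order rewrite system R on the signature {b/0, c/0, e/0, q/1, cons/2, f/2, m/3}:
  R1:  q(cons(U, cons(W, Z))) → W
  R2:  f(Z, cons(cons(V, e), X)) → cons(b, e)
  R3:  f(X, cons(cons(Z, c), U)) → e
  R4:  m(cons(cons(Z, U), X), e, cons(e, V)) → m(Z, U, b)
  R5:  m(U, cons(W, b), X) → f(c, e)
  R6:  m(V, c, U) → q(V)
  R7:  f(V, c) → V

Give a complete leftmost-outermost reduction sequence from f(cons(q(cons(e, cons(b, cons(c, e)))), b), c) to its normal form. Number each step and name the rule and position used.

cons(b, b)

1. f(cons(q(cons(e, cons(b, cons(c, e)))), b), c)  →  cons(q(cons(e, cons(b, cons(c, e)))), b)   [R7 at ε]
2. cons(q(cons(e, cons(b, cons(c, e)))), b)  →  cons(b, b)   [R1 at 1]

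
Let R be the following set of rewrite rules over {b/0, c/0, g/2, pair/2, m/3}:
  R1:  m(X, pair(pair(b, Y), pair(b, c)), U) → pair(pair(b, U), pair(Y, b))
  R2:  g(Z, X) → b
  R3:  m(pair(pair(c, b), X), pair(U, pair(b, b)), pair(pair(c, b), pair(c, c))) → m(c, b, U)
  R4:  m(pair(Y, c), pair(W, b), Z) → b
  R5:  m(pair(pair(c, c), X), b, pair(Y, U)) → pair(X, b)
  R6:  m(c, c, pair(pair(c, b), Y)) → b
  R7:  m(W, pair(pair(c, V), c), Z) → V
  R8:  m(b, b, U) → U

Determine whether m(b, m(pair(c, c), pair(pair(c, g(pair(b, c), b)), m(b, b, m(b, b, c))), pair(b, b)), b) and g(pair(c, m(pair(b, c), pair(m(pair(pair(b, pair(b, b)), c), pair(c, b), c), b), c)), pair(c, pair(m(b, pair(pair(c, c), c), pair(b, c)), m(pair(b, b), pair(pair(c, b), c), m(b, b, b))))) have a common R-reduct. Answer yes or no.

Reduce t₁ = m(b, m(pair(c, c), pair(pair(c, g(pair(b, c), b)), m(b, b, m(b, b, c))), pair(b, b)), b):
1. m(b, m(pair(c, c), pair(pair(c, g(pair(b, c), b)), m(b, b, m(b, b, c))), pair(b, b)), b)  →  m(b, m(pair(c, c), pair(pair(c, b), m(b, b, m(b, b, c))), pair(b, b)), b)   [R2 at 2.2.1.2]
2. m(b, m(pair(c, c), pair(pair(c, b), m(b, b, m(b, b, c))), pair(b, b)), b)  →  m(b, m(pair(c, c), pair(pair(c, b), m(b, b, c)), pair(b, b)), b)   [R8 at 2.2.2]
3. m(b, m(pair(c, c), pair(pair(c, b), m(b, b, c)), pair(b, b)), b)  →  m(b, m(pair(c, c), pair(pair(c, b), c), pair(b, b)), b)   [R8 at 2.2.2]
4. m(b, m(pair(c, c), pair(pair(c, b), c), pair(b, b)), b)  →  m(b, b, b)   [R7 at 2]
5. m(b, b, b)  →  b   [R8 at ε]

Reduce t₂ = g(pair(c, m(pair(b, c), pair(m(pair(pair(b, pair(b, b)), c), pair(c, b), c), b), c)), pair(c, pair(m(b, pair(pair(c, c), c), pair(b, c)), m(pair(b, b), pair(pair(c, b), c), m(b, b, b))))):
1. g(pair(c, m(pair(b, c), pair(m(pair(pair(b, pair(b, b)), c), pair(c, b), c), b), c)), pair(c, pair(m(b, pair(pair(c, c), c), pair(b, c)), m(pair(b, b), pair(pair(c, b), c), m(b, b, b)))))  →  b   [R2 at ε]

yes — NF(t₁) = b, NF(t₂) = b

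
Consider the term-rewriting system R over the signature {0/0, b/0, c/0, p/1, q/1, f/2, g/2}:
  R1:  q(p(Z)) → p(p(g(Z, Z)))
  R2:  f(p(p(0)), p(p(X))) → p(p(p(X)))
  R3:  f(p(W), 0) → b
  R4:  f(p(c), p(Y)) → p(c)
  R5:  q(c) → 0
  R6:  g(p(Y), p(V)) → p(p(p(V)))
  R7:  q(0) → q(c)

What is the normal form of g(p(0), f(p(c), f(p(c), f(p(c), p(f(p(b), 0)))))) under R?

p(p(p(c)))

1. g(p(0), f(p(c), f(p(c), f(p(c), p(f(p(b), 0))))))  →  g(p(0), f(p(c), f(p(c), p(c))))   [R4 at 2.2.2]
2. g(p(0), f(p(c), f(p(c), p(c))))  →  g(p(0), f(p(c), p(c)))   [R4 at 2.2]
3. g(p(0), f(p(c), p(c)))  →  g(p(0), p(c))   [R4 at 2]
4. g(p(0), p(c))  →  p(p(p(c)))   [R6 at ε]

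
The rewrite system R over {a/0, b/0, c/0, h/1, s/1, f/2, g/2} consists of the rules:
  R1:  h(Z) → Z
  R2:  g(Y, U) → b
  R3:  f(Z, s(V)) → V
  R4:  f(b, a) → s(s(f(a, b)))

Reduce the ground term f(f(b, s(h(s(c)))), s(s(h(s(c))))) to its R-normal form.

s(s(c))

1. f(f(b, s(h(s(c)))), s(s(h(s(c)))))  →  s(h(s(c)))   [R3 at ε]
2. s(h(s(c)))  →  s(s(c))   [R1 at 1]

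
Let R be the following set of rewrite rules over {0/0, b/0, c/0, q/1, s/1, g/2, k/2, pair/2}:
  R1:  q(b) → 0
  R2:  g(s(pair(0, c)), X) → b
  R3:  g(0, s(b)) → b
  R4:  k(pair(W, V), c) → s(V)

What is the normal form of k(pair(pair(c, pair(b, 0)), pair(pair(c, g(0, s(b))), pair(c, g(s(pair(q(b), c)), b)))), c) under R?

1. k(pair(pair(c, pair(b, 0)), pair(pair(c, g(0, s(b))), pair(c, g(s(pair(q(b), c)), b)))), c)  →  s(pair(pair(c, g(0, s(b))), pair(c, g(s(pair(q(b), c)), b))))   [R4 at ε]
2. s(pair(pair(c, g(0, s(b))), pair(c, g(s(pair(q(b), c)), b))))  →  s(pair(pair(c, b), pair(c, g(s(pair(q(b), c)), b))))   [R3 at 1.1.2]
3. s(pair(pair(c, b), pair(c, g(s(pair(q(b), c)), b))))  →  s(pair(pair(c, b), pair(c, g(s(pair(0, c)), b))))   [R1 at 1.2.2.1.1.1]
4. s(pair(pair(c, b), pair(c, g(s(pair(0, c)), b))))  →  s(pair(pair(c, b), pair(c, b)))   [R2 at 1.2.2]

s(pair(pair(c, b), pair(c, b)))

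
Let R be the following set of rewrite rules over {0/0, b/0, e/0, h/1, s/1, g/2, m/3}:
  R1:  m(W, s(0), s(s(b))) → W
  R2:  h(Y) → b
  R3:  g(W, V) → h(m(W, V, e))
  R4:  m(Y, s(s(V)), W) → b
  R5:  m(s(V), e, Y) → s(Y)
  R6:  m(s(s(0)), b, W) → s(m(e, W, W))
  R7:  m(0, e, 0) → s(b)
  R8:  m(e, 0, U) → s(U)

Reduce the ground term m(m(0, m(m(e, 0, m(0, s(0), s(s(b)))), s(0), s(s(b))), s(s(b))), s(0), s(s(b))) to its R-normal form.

0

1. m(m(0, m(m(e, 0, m(0, s(0), s(s(b)))), s(0), s(s(b))), s(s(b))), s(0), s(s(b)))  →  m(0, m(m(e, 0, m(0, s(0), s(s(b)))), s(0), s(s(b))), s(s(b)))   [R1 at ε]
2. m(0, m(m(e, 0, m(0, s(0), s(s(b)))), s(0), s(s(b))), s(s(b)))  →  m(0, m(e, 0, m(0, s(0), s(s(b)))), s(s(b)))   [R1 at 2]
3. m(0, m(e, 0, m(0, s(0), s(s(b)))), s(s(b)))  →  m(0, s(m(0, s(0), s(s(b)))), s(s(b)))   [R8 at 2]
4. m(0, s(m(0, s(0), s(s(b)))), s(s(b)))  →  m(0, s(0), s(s(b)))   [R1 at 2.1]
5. m(0, s(0), s(s(b)))  →  0   [R1 at ε]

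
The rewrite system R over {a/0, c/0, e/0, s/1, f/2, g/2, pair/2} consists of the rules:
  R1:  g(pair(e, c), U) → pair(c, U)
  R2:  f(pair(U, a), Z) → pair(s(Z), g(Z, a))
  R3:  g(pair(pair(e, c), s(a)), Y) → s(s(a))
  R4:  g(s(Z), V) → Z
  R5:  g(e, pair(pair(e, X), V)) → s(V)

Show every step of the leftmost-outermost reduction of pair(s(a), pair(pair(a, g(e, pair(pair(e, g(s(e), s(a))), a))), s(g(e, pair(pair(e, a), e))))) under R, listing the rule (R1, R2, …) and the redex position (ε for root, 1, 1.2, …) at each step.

pair(s(a), pair(pair(a, s(a)), s(s(e))))

1. pair(s(a), pair(pair(a, g(e, pair(pair(e, g(s(e), s(a))), a))), s(g(e, pair(pair(e, a), e)))))  →  pair(s(a), pair(pair(a, s(a)), s(g(e, pair(pair(e, a), e)))))   [R5 at 2.1.2]
2. pair(s(a), pair(pair(a, s(a)), s(g(e, pair(pair(e, a), e)))))  →  pair(s(a), pair(pair(a, s(a)), s(s(e))))   [R5 at 2.2.1]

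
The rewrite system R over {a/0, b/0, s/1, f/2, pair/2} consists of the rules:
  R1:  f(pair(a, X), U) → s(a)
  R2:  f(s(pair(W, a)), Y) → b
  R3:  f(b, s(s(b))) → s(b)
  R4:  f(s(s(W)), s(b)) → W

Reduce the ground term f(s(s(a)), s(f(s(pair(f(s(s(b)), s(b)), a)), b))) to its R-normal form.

a

1. f(s(s(a)), s(f(s(pair(f(s(s(b)), s(b)), a)), b)))  →  f(s(s(a)), s(b))   [R2 at 2.1]
2. f(s(s(a)), s(b))  →  a   [R4 at ε]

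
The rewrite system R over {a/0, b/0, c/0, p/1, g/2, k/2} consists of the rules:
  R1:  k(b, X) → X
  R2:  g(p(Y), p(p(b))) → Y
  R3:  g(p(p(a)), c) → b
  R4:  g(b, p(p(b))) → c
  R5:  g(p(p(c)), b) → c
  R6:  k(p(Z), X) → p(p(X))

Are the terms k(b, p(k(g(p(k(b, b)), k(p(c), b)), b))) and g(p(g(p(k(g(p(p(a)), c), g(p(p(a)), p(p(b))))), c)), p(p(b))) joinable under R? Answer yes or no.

Reduce t₁ = k(b, p(k(g(p(k(b, b)), k(p(c), b)), b))):
1. k(b, p(k(g(p(k(b, b)), k(p(c), b)), b)))  →  p(k(g(p(k(b, b)), k(p(c), b)), b))   [R1 at ε]
2. p(k(g(p(k(b, b)), k(p(c), b)), b))  →  p(k(g(p(b), k(p(c), b)), b))   [R1 at 1.1.1.1]
3. p(k(g(p(b), k(p(c), b)), b))  →  p(k(g(p(b), p(p(b))), b))   [R6 at 1.1.2]
4. p(k(g(p(b), p(p(b))), b))  →  p(k(b, b))   [R2 at 1.1]
5. p(k(b, b))  →  p(b)   [R1 at 1]

Reduce t₂ = g(p(g(p(k(g(p(p(a)), c), g(p(p(a)), p(p(b))))), c)), p(p(b))):
1. g(p(g(p(k(g(p(p(a)), c), g(p(p(a)), p(p(b))))), c)), p(p(b)))  →  g(p(k(g(p(p(a)), c), g(p(p(a)), p(p(b))))), c)   [R2 at ε]
2. g(p(k(g(p(p(a)), c), g(p(p(a)), p(p(b))))), c)  →  g(p(k(b, g(p(p(a)), p(p(b))))), c)   [R3 at 1.1.1]
3. g(p(k(b, g(p(p(a)), p(p(b))))), c)  →  g(p(g(p(p(a)), p(p(b)))), c)   [R1 at 1.1]
4. g(p(g(p(p(a)), p(p(b)))), c)  →  g(p(p(a)), c)   [R2 at 1.1]
5. g(p(p(a)), c)  →  b   [R3 at ε]

no — NF(t₁) = p(b), NF(t₂) = b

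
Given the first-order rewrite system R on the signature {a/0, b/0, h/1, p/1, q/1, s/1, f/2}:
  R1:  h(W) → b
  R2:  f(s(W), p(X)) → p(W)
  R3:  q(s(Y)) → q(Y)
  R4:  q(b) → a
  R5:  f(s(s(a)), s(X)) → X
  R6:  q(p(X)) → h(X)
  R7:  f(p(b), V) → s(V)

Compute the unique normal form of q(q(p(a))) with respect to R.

1. q(q(p(a)))  →  q(h(a))   [R6 at 1]
2. q(h(a))  →  q(b)   [R1 at 1]
3. q(b)  →  a   [R4 at ε]

a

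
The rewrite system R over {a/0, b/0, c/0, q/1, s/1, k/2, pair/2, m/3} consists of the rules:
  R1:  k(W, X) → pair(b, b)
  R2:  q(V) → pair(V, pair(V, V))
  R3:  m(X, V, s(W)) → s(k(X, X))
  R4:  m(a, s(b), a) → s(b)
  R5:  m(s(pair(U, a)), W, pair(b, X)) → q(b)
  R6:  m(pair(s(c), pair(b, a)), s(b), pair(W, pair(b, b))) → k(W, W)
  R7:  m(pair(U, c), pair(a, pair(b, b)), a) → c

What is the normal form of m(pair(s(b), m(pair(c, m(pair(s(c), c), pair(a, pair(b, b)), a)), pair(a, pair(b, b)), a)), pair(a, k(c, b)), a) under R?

c

1. m(pair(s(b), m(pair(c, m(pair(s(c), c), pair(a, pair(b, b)), a)), pair(a, pair(b, b)), a)), pair(a, k(c, b)), a)  →  m(pair(s(b), m(pair(c, c), pair(a, pair(b, b)), a)), pair(a, k(c, b)), a)   [R7 at 1.2.1.2]
2. m(pair(s(b), m(pair(c, c), pair(a, pair(b, b)), a)), pair(a, k(c, b)), a)  →  m(pair(s(b), c), pair(a, k(c, b)), a)   [R7 at 1.2]
3. m(pair(s(b), c), pair(a, k(c, b)), a)  →  m(pair(s(b), c), pair(a, pair(b, b)), a)   [R1 at 2.2]
4. m(pair(s(b), c), pair(a, pair(b, b)), a)  →  c   [R7 at ε]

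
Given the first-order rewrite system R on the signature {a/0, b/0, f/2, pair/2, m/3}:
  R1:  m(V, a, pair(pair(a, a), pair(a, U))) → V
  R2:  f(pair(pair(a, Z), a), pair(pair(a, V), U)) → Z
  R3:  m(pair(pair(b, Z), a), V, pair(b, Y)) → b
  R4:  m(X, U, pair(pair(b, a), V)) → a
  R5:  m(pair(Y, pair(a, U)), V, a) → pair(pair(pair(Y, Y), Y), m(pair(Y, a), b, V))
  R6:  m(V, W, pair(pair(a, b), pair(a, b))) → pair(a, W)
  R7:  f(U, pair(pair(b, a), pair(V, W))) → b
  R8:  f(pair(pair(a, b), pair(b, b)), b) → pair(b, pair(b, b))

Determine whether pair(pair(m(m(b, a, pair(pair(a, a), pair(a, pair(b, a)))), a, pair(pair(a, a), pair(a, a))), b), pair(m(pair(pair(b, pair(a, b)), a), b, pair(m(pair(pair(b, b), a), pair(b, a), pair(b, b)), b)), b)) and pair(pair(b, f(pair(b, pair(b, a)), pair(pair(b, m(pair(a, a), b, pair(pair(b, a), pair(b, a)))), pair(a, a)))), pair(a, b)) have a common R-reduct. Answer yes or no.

no — NF(t₁) = pair(pair(b, b), pair(b, b)), NF(t₂) = pair(pair(b, b), pair(a, b))

Reduce t₁ = pair(pair(m(m(b, a, pair(pair(a, a), pair(a, pair(b, a)))), a, pair(pair(a, a), pair(a, a))), b), pair(m(pair(pair(b, pair(a, b)), a), b, pair(m(pair(pair(b, b), a), pair(b, a), pair(b, b)), b)), b)):
1. pair(pair(m(m(b, a, pair(pair(a, a), pair(a, pair(b, a)))), a, pair(pair(a, a), pair(a, a))), b), pair(m(pair(pair(b, pair(a, b)), a), b, pair(m(pair(pair(b, b), a), pair(b, a), pair(b, b)), b)), b))  →  pair(pair(m(b, a, pair(pair(a, a), pair(a, pair(b, a)))), b), pair(m(pair(pair(b, pair(a, b)), a), b, pair(m(pair(pair(b, b), a), pair(b, a), pair(b, b)), b)), b))   [R1 at 1.1]
2. pair(pair(m(b, a, pair(pair(a, a), pair(a, pair(b, a)))), b), pair(m(pair(pair(b, pair(a, b)), a), b, pair(m(pair(pair(b, b), a), pair(b, a), pair(b, b)), b)), b))  →  pair(pair(b, b), pair(m(pair(pair(b, pair(a, b)), a), b, pair(m(pair(pair(b, b), a), pair(b, a), pair(b, b)), b)), b))   [R1 at 1.1]
3. pair(pair(b, b), pair(m(pair(pair(b, pair(a, b)), a), b, pair(m(pair(pair(b, b), a), pair(b, a), pair(b, b)), b)), b))  →  pair(pair(b, b), pair(m(pair(pair(b, pair(a, b)), a), b, pair(b, b)), b))   [R3 at 2.1.3.1]
4. pair(pair(b, b), pair(m(pair(pair(b, pair(a, b)), a), b, pair(b, b)), b))  →  pair(pair(b, b), pair(b, b))   [R3 at 2.1]

Reduce t₂ = pair(pair(b, f(pair(b, pair(b, a)), pair(pair(b, m(pair(a, a), b, pair(pair(b, a), pair(b, a)))), pair(a, a)))), pair(a, b)):
1. pair(pair(b, f(pair(b, pair(b, a)), pair(pair(b, m(pair(a, a), b, pair(pair(b, a), pair(b, a)))), pair(a, a)))), pair(a, b))  →  pair(pair(b, f(pair(b, pair(b, a)), pair(pair(b, a), pair(a, a)))), pair(a, b))   [R4 at 1.2.2.1.2]
2. pair(pair(b, f(pair(b, pair(b, a)), pair(pair(b, a), pair(a, a)))), pair(a, b))  →  pair(pair(b, b), pair(a, b))   [R7 at 1.2]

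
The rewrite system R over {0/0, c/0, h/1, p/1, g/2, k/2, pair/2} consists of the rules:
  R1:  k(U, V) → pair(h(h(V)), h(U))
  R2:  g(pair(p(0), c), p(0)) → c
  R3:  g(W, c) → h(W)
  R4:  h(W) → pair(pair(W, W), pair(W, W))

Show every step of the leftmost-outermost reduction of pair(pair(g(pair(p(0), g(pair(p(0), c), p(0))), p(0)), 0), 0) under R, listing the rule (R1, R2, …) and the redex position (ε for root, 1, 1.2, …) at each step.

pair(pair(c, 0), 0)

1. pair(pair(g(pair(p(0), g(pair(p(0), c), p(0))), p(0)), 0), 0)  →  pair(pair(g(pair(p(0), c), p(0)), 0), 0)   [R2 at 1.1.1.2]
2. pair(pair(g(pair(p(0), c), p(0)), 0), 0)  →  pair(pair(c, 0), 0)   [R2 at 1.1]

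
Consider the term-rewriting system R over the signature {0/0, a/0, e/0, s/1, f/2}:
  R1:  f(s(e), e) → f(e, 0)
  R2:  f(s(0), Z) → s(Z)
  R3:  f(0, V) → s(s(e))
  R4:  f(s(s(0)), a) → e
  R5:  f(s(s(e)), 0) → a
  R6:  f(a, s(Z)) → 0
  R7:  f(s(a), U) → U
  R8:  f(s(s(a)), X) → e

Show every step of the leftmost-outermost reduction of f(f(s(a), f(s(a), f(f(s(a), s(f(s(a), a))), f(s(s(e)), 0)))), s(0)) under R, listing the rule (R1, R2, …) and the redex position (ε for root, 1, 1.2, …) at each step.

0

1. f(f(s(a), f(s(a), f(f(s(a), s(f(s(a), a))), f(s(s(e)), 0)))), s(0))  →  f(f(s(a), f(f(s(a), s(f(s(a), a))), f(s(s(e)), 0))), s(0))   [R7 at 1]
2. f(f(s(a), f(f(s(a), s(f(s(a), a))), f(s(s(e)), 0))), s(0))  →  f(f(f(s(a), s(f(s(a), a))), f(s(s(e)), 0)), s(0))   [R7 at 1]
3. f(f(f(s(a), s(f(s(a), a))), f(s(s(e)), 0)), s(0))  →  f(f(s(f(s(a), a)), f(s(s(e)), 0)), s(0))   [R7 at 1.1]
4. f(f(s(f(s(a), a)), f(s(s(e)), 0)), s(0))  →  f(f(s(a), f(s(s(e)), 0)), s(0))   [R7 at 1.1.1]
5. f(f(s(a), f(s(s(e)), 0)), s(0))  →  f(f(s(s(e)), 0), s(0))   [R7 at 1]
6. f(f(s(s(e)), 0), s(0))  →  f(a, s(0))   [R5 at 1]
7. f(a, s(0))  →  0   [R6 at ε]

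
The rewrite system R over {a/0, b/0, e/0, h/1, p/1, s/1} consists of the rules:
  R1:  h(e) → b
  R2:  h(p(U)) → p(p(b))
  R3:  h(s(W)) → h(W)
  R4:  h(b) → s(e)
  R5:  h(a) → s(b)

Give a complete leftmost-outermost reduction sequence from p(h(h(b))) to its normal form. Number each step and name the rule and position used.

p(b)

1. p(h(h(b)))  →  p(h(s(e)))   [R4 at 1.1]
2. p(h(s(e)))  →  p(h(e))   [R3 at 1]
3. p(h(e))  →  p(b)   [R1 at 1]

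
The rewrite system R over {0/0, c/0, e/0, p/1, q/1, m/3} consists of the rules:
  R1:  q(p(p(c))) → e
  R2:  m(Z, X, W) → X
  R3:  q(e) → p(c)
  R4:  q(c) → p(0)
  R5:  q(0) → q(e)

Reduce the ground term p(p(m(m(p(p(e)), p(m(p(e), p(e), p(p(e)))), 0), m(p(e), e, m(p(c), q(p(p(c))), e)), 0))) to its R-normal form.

1. p(p(m(m(p(p(e)), p(m(p(e), p(e), p(p(e)))), 0), m(p(e), e, m(p(c), q(p(p(c))), e)), 0)))  →  p(p(m(p(e), e, m(p(c), q(p(p(c))), e))))   [R2 at 1.1]
2. p(p(m(p(e), e, m(p(c), q(p(p(c))), e))))  →  p(p(e))   [R2 at 1.1]

p(p(e))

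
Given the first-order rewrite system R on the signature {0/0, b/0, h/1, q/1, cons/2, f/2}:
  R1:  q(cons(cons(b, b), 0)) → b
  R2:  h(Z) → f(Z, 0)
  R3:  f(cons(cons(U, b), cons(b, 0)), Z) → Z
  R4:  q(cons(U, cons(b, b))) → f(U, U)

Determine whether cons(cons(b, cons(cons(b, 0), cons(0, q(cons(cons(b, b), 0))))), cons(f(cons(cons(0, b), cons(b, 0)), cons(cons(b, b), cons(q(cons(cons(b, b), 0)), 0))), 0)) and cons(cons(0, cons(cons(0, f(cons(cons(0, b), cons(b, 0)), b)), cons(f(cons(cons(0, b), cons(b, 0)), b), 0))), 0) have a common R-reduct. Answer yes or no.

no — NF(t₁) = cons(cons(b, cons(cons(b, 0), cons(0, b))), cons(cons(cons(b, b), cons(b, 0)), 0)), NF(t₂) = cons(cons(0, cons(cons(0, b), cons(b, 0))), 0)

Reduce t₁ = cons(cons(b, cons(cons(b, 0), cons(0, q(cons(cons(b, b), 0))))), cons(f(cons(cons(0, b), cons(b, 0)), cons(cons(b, b), cons(q(cons(cons(b, b), 0)), 0))), 0)):
1. cons(cons(b, cons(cons(b, 0), cons(0, q(cons(cons(b, b), 0))))), cons(f(cons(cons(0, b), cons(b, 0)), cons(cons(b, b), cons(q(cons(cons(b, b), 0)), 0))), 0))  →  cons(cons(b, cons(cons(b, 0), cons(0, b))), cons(f(cons(cons(0, b), cons(b, 0)), cons(cons(b, b), cons(q(cons(cons(b, b), 0)), 0))), 0))   [R1 at 1.2.2.2]
2. cons(cons(b, cons(cons(b, 0), cons(0, b))), cons(f(cons(cons(0, b), cons(b, 0)), cons(cons(b, b), cons(q(cons(cons(b, b), 0)), 0))), 0))  →  cons(cons(b, cons(cons(b, 0), cons(0, b))), cons(cons(cons(b, b), cons(q(cons(cons(b, b), 0)), 0)), 0))   [R3 at 2.1]
3. cons(cons(b, cons(cons(b, 0), cons(0, b))), cons(cons(cons(b, b), cons(q(cons(cons(b, b), 0)), 0)), 0))  →  cons(cons(b, cons(cons(b, 0), cons(0, b))), cons(cons(cons(b, b), cons(b, 0)), 0))   [R1 at 2.1.2.1]

Reduce t₂ = cons(cons(0, cons(cons(0, f(cons(cons(0, b), cons(b, 0)), b)), cons(f(cons(cons(0, b), cons(b, 0)), b), 0))), 0):
1. cons(cons(0, cons(cons(0, f(cons(cons(0, b), cons(b, 0)), b)), cons(f(cons(cons(0, b), cons(b, 0)), b), 0))), 0)  →  cons(cons(0, cons(cons(0, b), cons(f(cons(cons(0, b), cons(b, 0)), b), 0))), 0)   [R3 at 1.2.1.2]
2. cons(cons(0, cons(cons(0, b), cons(f(cons(cons(0, b), cons(b, 0)), b), 0))), 0)  →  cons(cons(0, cons(cons(0, b), cons(b, 0))), 0)   [R3 at 1.2.2.1]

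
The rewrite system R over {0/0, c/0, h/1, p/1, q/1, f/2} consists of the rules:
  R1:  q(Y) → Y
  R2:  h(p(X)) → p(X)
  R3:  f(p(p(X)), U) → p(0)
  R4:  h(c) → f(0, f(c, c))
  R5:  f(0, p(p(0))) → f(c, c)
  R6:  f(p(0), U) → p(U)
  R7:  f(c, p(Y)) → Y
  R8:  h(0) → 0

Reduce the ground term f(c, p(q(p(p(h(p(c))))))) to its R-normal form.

p(p(p(c)))

1. f(c, p(q(p(p(h(p(c)))))))  →  q(p(p(h(p(c)))))   [R7 at ε]
2. q(p(p(h(p(c)))))  →  p(p(h(p(c))))   [R1 at ε]
3. p(p(h(p(c))))  →  p(p(p(c)))   [R2 at 1.1]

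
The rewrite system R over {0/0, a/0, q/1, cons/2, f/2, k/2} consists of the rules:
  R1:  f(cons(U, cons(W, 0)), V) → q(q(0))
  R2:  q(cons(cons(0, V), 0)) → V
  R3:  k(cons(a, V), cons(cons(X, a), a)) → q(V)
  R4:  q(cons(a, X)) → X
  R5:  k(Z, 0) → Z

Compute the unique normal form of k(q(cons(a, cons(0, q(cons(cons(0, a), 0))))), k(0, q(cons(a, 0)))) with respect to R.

1. k(q(cons(a, cons(0, q(cons(cons(0, a), 0))))), k(0, q(cons(a, 0))))  →  k(cons(0, q(cons(cons(0, a), 0))), k(0, q(cons(a, 0))))   [R4 at 1]
2. k(cons(0, q(cons(cons(0, a), 0))), k(0, q(cons(a, 0))))  →  k(cons(0, a), k(0, q(cons(a, 0))))   [R2 at 1.2]
3. k(cons(0, a), k(0, q(cons(a, 0))))  →  k(cons(0, a), k(0, 0))   [R4 at 2.2]
4. k(cons(0, a), k(0, 0))  →  k(cons(0, a), 0)   [R5 at 2]
5. k(cons(0, a), 0)  →  cons(0, a)   [R5 at ε]

cons(0, a)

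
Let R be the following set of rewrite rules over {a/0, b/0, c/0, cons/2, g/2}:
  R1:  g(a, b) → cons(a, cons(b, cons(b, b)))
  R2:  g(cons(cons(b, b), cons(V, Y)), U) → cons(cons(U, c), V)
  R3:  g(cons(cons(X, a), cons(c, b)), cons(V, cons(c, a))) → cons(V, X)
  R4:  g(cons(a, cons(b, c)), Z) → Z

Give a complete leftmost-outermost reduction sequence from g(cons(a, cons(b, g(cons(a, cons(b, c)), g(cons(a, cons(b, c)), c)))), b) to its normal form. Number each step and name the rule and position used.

1. g(cons(a, cons(b, g(cons(a, cons(b, c)), g(cons(a, cons(b, c)), c)))), b)  →  g(cons(a, cons(b, g(cons(a, cons(b, c)), c))), b)   [R4 at 1.2.2]
2. g(cons(a, cons(b, g(cons(a, cons(b, c)), c))), b)  →  g(cons(a, cons(b, c)), b)   [R4 at 1.2.2]
3. g(cons(a, cons(b, c)), b)  →  b   [R4 at ε]

b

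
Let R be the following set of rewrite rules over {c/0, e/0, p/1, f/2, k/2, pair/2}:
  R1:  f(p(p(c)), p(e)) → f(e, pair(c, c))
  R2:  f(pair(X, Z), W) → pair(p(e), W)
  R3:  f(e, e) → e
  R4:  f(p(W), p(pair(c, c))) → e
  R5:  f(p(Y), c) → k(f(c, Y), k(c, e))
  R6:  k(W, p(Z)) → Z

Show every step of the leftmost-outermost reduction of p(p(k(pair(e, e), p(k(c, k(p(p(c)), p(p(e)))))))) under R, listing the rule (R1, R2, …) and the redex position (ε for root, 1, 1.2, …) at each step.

1. p(p(k(pair(e, e), p(k(c, k(p(p(c)), p(p(e))))))))  →  p(p(k(c, k(p(p(c)), p(p(e))))))   [R6 at 1.1]
2. p(p(k(c, k(p(p(c)), p(p(e))))))  →  p(p(k(c, p(e))))   [R6 at 1.1.2]
3. p(p(k(c, p(e))))  →  p(p(e))   [R6 at 1.1]

p(p(e))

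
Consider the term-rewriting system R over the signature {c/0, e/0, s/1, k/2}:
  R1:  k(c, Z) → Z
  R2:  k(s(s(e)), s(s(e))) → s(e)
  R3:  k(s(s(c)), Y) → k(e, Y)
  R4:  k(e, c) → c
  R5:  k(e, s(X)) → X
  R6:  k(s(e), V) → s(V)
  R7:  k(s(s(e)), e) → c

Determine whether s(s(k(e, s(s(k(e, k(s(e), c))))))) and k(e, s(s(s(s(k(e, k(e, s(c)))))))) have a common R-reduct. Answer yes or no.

yes — NF(t₁) = s(s(s(c))), NF(t₂) = s(s(s(c)))

Reduce t₁ = s(s(k(e, s(s(k(e, k(s(e), c))))))):
1. s(s(k(e, s(s(k(e, k(s(e), c)))))))  →  s(s(s(k(e, k(s(e), c)))))   [R5 at 1.1]
2. s(s(s(k(e, k(s(e), c)))))  →  s(s(s(k(e, s(c)))))   [R6 at 1.1.1.2]
3. s(s(s(k(e, s(c)))))  →  s(s(s(c)))   [R5 at 1.1.1]

Reduce t₂ = k(e, s(s(s(s(k(e, k(e, s(c)))))))):
1. k(e, s(s(s(s(k(e, k(e, s(c))))))))  →  s(s(s(k(e, k(e, s(c))))))   [R5 at ε]
2. s(s(s(k(e, k(e, s(c))))))  →  s(s(s(k(e, c))))   [R5 at 1.1.1.2]
3. s(s(s(k(e, c))))  →  s(s(s(c)))   [R4 at 1.1.1]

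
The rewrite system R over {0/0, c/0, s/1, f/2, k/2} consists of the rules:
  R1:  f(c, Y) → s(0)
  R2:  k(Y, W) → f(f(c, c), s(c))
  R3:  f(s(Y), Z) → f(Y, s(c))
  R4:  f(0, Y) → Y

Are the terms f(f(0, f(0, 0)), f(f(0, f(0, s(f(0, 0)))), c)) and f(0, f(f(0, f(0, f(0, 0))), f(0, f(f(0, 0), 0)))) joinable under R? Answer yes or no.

Reduce t₁ = f(f(0, f(0, 0)), f(f(0, f(0, s(f(0, 0)))), c)):
1. f(f(0, f(0, 0)), f(f(0, f(0, s(f(0, 0)))), c))  →  f(f(0, 0), f(f(0, f(0, s(f(0, 0)))), c))   [R4 at 1]
2. f(f(0, 0), f(f(0, f(0, s(f(0, 0)))), c))  →  f(0, f(f(0, f(0, s(f(0, 0)))), c))   [R4 at 1]
3. f(0, f(f(0, f(0, s(f(0, 0)))), c))  →  f(f(0, f(0, s(f(0, 0)))), c)   [R4 at ε]
4. f(f(0, f(0, s(f(0, 0)))), c)  →  f(f(0, s(f(0, 0))), c)   [R4 at 1]
5. f(f(0, s(f(0, 0))), c)  →  f(s(f(0, 0)), c)   [R4 at 1]
6. f(s(f(0, 0)), c)  →  f(f(0, 0), s(c))   [R3 at ε]
7. f(f(0, 0), s(c))  →  f(0, s(c))   [R4 at 1]
8. f(0, s(c))  →  s(c)   [R4 at ε]

Reduce t₂ = f(0, f(f(0, f(0, f(0, 0))), f(0, f(f(0, 0), 0)))):
1. f(0, f(f(0, f(0, f(0, 0))), f(0, f(f(0, 0), 0))))  →  f(f(0, f(0, f(0, 0))), f(0, f(f(0, 0), 0)))   [R4 at ε]
2. f(f(0, f(0, f(0, 0))), f(0, f(f(0, 0), 0)))  →  f(f(0, f(0, 0)), f(0, f(f(0, 0), 0)))   [R4 at 1]
3. f(f(0, f(0, 0)), f(0, f(f(0, 0), 0)))  →  f(f(0, 0), f(0, f(f(0, 0), 0)))   [R4 at 1]
4. f(f(0, 0), f(0, f(f(0, 0), 0)))  →  f(0, f(0, f(f(0, 0), 0)))   [R4 at 1]
5. f(0, f(0, f(f(0, 0), 0)))  →  f(0, f(f(0, 0), 0))   [R4 at ε]
6. f(0, f(f(0, 0), 0))  →  f(f(0, 0), 0)   [R4 at ε]
7. f(f(0, 0), 0)  →  f(0, 0)   [R4 at 1]
8. f(0, 0)  →  0   [R4 at ε]

no — NF(t₁) = s(c), NF(t₂) = 0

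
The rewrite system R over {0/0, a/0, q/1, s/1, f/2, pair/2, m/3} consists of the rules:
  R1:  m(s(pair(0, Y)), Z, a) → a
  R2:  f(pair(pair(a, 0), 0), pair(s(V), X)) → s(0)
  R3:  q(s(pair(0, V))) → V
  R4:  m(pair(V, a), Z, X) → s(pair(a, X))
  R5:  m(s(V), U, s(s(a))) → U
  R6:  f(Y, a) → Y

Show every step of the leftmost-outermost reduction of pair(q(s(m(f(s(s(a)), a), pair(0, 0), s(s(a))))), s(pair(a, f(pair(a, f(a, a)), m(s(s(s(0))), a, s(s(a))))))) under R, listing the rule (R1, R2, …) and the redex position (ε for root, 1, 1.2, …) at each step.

1. pair(q(s(m(f(s(s(a)), a), pair(0, 0), s(s(a))))), s(pair(a, f(pair(a, f(a, a)), m(s(s(s(0))), a, s(s(a)))))))  →  pair(q(s(m(s(s(a)), pair(0, 0), s(s(a))))), s(pair(a, f(pair(a, f(a, a)), m(s(s(s(0))), a, s(s(a)))))))   [R6 at 1.1.1.1]
2. pair(q(s(m(s(s(a)), pair(0, 0), s(s(a))))), s(pair(a, f(pair(a, f(a, a)), m(s(s(s(0))), a, s(s(a)))))))  →  pair(q(s(pair(0, 0))), s(pair(a, f(pair(a, f(a, a)), m(s(s(s(0))), a, s(s(a)))))))   [R5 at 1.1.1]
3. pair(q(s(pair(0, 0))), s(pair(a, f(pair(a, f(a, a)), m(s(s(s(0))), a, s(s(a)))))))  →  pair(0, s(pair(a, f(pair(a, f(a, a)), m(s(s(s(0))), a, s(s(a)))))))   [R3 at 1]
4. pair(0, s(pair(a, f(pair(a, f(a, a)), m(s(s(s(0))), a, s(s(a)))))))  →  pair(0, s(pair(a, f(pair(a, a), m(s(s(s(0))), a, s(s(a)))))))   [R6 at 2.1.2.1.2]
5. pair(0, s(pair(a, f(pair(a, a), m(s(s(s(0))), a, s(s(a)))))))  →  pair(0, s(pair(a, f(pair(a, a), a))))   [R5 at 2.1.2.2]
6. pair(0, s(pair(a, f(pair(a, a), a))))  →  pair(0, s(pair(a, pair(a, a))))   [R6 at 2.1.2]

pair(0, s(pair(a, pair(a, a))))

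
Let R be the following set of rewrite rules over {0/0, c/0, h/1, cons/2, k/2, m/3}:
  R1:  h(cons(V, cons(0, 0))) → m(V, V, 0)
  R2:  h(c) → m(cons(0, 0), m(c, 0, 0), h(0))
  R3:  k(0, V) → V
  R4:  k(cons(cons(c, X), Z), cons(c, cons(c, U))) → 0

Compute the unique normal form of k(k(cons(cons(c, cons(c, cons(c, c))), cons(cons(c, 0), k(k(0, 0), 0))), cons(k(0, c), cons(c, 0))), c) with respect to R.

1. k(k(cons(cons(c, cons(c, cons(c, c))), cons(cons(c, 0), k(k(0, 0), 0))), cons(k(0, c), cons(c, 0))), c)  →  k(k(cons(cons(c, cons(c, cons(c, c))), cons(cons(c, 0), k(0, 0))), cons(k(0, c), cons(c, 0))), c)   [R3 at 1.1.2.2.1]
2. k(k(cons(cons(c, cons(c, cons(c, c))), cons(cons(c, 0), k(0, 0))), cons(k(0, c), cons(c, 0))), c)  →  k(k(cons(cons(c, cons(c, cons(c, c))), cons(cons(c, 0), 0)), cons(k(0, c), cons(c, 0))), c)   [R3 at 1.1.2.2]
3. k(k(cons(cons(c, cons(c, cons(c, c))), cons(cons(c, 0), 0)), cons(k(0, c), cons(c, 0))), c)  →  k(k(cons(cons(c, cons(c, cons(c, c))), cons(cons(c, 0), 0)), cons(c, cons(c, 0))), c)   [R3 at 1.2.1]
4. k(k(cons(cons(c, cons(c, cons(c, c))), cons(cons(c, 0), 0)), cons(c, cons(c, 0))), c)  →  k(0, c)   [R4 at 1]
5. k(0, c)  →  c   [R3 at ε]

c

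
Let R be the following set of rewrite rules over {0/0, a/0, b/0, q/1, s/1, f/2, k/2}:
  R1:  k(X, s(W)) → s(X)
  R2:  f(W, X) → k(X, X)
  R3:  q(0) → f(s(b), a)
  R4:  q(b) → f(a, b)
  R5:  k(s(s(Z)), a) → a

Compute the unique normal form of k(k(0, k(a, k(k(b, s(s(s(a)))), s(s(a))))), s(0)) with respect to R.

1. k(k(0, k(a, k(k(b, s(s(s(a)))), s(s(a))))), s(0))  →  s(k(0, k(a, k(k(b, s(s(s(a)))), s(s(a))))))   [R1 at ε]
2. s(k(0, k(a, k(k(b, s(s(s(a)))), s(s(a))))))  →  s(k(0, k(a, s(k(b, s(s(s(a))))))))   [R1 at 1.2.2]
3. s(k(0, k(a, s(k(b, s(s(s(a))))))))  →  s(k(0, s(a)))   [R1 at 1.2]
4. s(k(0, s(a)))  →  s(s(0))   [R1 at 1]

s(s(0))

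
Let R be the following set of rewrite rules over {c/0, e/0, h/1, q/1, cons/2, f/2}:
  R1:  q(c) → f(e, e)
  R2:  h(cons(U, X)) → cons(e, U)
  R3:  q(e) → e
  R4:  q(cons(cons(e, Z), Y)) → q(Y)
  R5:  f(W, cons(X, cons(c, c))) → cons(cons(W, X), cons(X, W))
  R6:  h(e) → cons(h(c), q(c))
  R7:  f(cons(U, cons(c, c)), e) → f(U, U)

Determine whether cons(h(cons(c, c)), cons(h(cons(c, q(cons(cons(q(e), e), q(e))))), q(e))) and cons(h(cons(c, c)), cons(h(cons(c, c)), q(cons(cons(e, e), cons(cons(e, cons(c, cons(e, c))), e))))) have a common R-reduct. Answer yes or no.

Reduce t₁ = cons(h(cons(c, c)), cons(h(cons(c, q(cons(cons(q(e), e), q(e))))), q(e))):
1. cons(h(cons(c, c)), cons(h(cons(c, q(cons(cons(q(e), e), q(e))))), q(e)))  →  cons(cons(e, c), cons(h(cons(c, q(cons(cons(q(e), e), q(e))))), q(e)))   [R2 at 1]
2. cons(cons(e, c), cons(h(cons(c, q(cons(cons(q(e), e), q(e))))), q(e)))  →  cons(cons(e, c), cons(cons(e, c), q(e)))   [R2 at 2.1]
3. cons(cons(e, c), cons(cons(e, c), q(e)))  →  cons(cons(e, c), cons(cons(e, c), e))   [R3 at 2.2]

Reduce t₂ = cons(h(cons(c, c)), cons(h(cons(c, c)), q(cons(cons(e, e), cons(cons(e, cons(c, cons(e, c))), e))))):
1. cons(h(cons(c, c)), cons(h(cons(c, c)), q(cons(cons(e, e), cons(cons(e, cons(c, cons(e, c))), e)))))  →  cons(cons(e, c), cons(h(cons(c, c)), q(cons(cons(e, e), cons(cons(e, cons(c, cons(e, c))), e)))))   [R2 at 1]
2. cons(cons(e, c), cons(h(cons(c, c)), q(cons(cons(e, e), cons(cons(e, cons(c, cons(e, c))), e)))))  →  cons(cons(e, c), cons(cons(e, c), q(cons(cons(e, e), cons(cons(e, cons(c, cons(e, c))), e)))))   [R2 at 2.1]
3. cons(cons(e, c), cons(cons(e, c), q(cons(cons(e, e), cons(cons(e, cons(c, cons(e, c))), e)))))  →  cons(cons(e, c), cons(cons(e, c), q(cons(cons(e, cons(c, cons(e, c))), e))))   [R4 at 2.2]
4. cons(cons(e, c), cons(cons(e, c), q(cons(cons(e, cons(c, cons(e, c))), e))))  →  cons(cons(e, c), cons(cons(e, c), q(e)))   [R4 at 2.2]
5. cons(cons(e, c), cons(cons(e, c), q(e)))  →  cons(cons(e, c), cons(cons(e, c), e))   [R3 at 2.2]

yes — NF(t₁) = cons(cons(e, c), cons(cons(e, c), e)), NF(t₂) = cons(cons(e, c), cons(cons(e, c), e))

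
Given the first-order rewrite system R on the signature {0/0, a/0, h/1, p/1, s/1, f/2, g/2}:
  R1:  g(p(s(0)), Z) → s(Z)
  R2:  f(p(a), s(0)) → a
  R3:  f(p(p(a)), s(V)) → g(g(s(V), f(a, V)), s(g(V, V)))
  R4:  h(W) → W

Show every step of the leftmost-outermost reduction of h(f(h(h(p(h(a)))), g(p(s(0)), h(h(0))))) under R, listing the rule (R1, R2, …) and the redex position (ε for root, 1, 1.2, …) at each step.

1. h(f(h(h(p(h(a)))), g(p(s(0)), h(h(0)))))  →  f(h(h(p(h(a)))), g(p(s(0)), h(h(0))))   [R4 at ε]
2. f(h(h(p(h(a)))), g(p(s(0)), h(h(0))))  →  f(h(p(h(a))), g(p(s(0)), h(h(0))))   [R4 at 1]
3. f(h(p(h(a))), g(p(s(0)), h(h(0))))  →  f(p(h(a)), g(p(s(0)), h(h(0))))   [R4 at 1]
4. f(p(h(a)), g(p(s(0)), h(h(0))))  →  f(p(a), g(p(s(0)), h(h(0))))   [R4 at 1.1]
5. f(p(a), g(p(s(0)), h(h(0))))  →  f(p(a), s(h(h(0))))   [R1 at 2]
6. f(p(a), s(h(h(0))))  →  f(p(a), s(h(0)))   [R4 at 2.1]
7. f(p(a), s(h(0)))  →  f(p(a), s(0))   [R4 at 2.1]
8. f(p(a), s(0))  →  a   [R2 at ε]

a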